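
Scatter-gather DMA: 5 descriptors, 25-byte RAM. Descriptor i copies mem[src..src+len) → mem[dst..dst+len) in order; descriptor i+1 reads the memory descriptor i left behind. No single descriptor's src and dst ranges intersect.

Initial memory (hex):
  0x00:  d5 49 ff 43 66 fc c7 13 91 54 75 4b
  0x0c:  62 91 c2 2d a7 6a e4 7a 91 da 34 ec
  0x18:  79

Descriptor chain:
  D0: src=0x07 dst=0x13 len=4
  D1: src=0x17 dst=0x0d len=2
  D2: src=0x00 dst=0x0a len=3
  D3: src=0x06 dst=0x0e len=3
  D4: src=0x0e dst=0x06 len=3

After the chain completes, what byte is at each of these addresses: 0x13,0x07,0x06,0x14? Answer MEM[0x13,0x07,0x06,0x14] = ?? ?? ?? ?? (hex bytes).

MEM[0x13,0x07,0x06,0x14] = 13 13 c7 91

D0: mem[0x13..0x16] <- [13 91 54 75]
D1: mem[0x0d..0x0e] <- [ec 79]
D2: mem[0x0a..0x0c] <- [d5 49 ff]
D3: mem[0x0e..0x10] <- [c7 13 91]
D4: mem[0x06..0x08] <- [c7 13 91]
query mem[0x13]=0x13, mem[0x07]=0x13, mem[0x06]=0xc7, mem[0x14]=0x91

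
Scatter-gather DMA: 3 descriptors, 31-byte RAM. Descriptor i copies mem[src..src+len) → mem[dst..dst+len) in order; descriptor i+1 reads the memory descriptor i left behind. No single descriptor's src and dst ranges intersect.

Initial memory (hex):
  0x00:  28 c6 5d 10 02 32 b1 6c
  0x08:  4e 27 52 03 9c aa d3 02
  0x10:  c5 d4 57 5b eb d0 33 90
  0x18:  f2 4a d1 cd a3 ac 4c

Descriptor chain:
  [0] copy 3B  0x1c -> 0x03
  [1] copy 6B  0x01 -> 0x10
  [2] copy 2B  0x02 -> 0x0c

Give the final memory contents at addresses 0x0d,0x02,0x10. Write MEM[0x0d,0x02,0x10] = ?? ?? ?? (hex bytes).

MEM[0x0d,0x02,0x10] = a3 5d c6

D0: mem[0x03..0x05] <- [a3 ac 4c]
D1: mem[0x10..0x15] <- [c6 5d a3 ac 4c b1]
D2: mem[0x0c..0x0d] <- [5d a3]
query mem[0x0d]=0xa3, mem[0x02]=0x5d, mem[0x10]=0xc6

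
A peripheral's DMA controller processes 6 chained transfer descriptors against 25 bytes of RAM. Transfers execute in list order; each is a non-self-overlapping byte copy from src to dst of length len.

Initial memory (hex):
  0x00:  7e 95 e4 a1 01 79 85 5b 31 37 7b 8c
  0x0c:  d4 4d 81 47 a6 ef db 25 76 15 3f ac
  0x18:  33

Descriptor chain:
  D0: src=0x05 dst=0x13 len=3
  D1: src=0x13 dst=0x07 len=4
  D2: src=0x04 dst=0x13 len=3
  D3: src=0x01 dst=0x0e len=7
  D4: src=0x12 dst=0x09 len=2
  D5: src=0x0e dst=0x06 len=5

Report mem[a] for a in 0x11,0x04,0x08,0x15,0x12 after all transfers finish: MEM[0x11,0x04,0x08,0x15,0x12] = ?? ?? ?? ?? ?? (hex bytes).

D0: mem[0x13..0x15] <- [79 85 5b]
D1: mem[0x07..0x0a] <- [79 85 5b 3f]
D2: mem[0x13..0x15] <- [01 79 85]
D3: mem[0x0e..0x14] <- [95 e4 a1 01 79 85 79]
D4: mem[0x09..0x0a] <- [79 85]
D5: mem[0x06..0x0a] <- [95 e4 a1 01 79]
query mem[0x11]=0x01, mem[0x04]=0x01, mem[0x08]=0xa1, mem[0x15]=0x85, mem[0x12]=0x79

MEM[0x11,0x04,0x08,0x15,0x12] = 01 01 a1 85 79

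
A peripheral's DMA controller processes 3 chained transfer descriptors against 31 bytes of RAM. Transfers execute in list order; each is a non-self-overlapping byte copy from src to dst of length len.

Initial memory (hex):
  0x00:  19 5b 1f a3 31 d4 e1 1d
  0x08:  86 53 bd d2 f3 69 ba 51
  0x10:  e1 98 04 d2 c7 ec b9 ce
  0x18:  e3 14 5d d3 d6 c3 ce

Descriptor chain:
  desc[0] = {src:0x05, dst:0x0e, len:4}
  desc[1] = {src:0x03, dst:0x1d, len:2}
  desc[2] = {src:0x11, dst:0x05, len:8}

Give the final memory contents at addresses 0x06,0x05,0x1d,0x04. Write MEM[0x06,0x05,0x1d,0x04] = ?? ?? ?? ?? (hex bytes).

MEM[0x06,0x05,0x1d,0x04] = 04 86 a3 31

D0: mem[0x0e..0x11] <- [d4 e1 1d 86]
D1: mem[0x1d..0x1e] <- [a3 31]
D2: mem[0x05..0x0c] <- [86 04 d2 c7 ec b9 ce e3]
query mem[0x06]=0x04, mem[0x05]=0x86, mem[0x1d]=0xa3, mem[0x04]=0x31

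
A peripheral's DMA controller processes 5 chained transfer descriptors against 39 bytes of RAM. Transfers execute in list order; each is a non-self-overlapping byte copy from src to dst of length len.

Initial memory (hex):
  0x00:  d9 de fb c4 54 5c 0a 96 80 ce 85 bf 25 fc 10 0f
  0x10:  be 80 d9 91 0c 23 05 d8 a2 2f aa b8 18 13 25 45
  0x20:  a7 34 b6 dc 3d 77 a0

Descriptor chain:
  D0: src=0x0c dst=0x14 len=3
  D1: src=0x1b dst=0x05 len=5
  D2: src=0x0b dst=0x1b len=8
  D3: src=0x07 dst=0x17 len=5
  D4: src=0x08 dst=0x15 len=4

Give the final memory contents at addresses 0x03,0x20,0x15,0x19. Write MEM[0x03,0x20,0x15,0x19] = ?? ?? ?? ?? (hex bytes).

MEM[0x03,0x20,0x15,0x19] = c4 be 25 45

  after D0: wrote 3B at 0x14 = 25fc10
  after D1: wrote 5B at 0x05 = b818132545
  after D2: wrote 8B at 0x1b = bf25fc100fbe80d9
  after D3: wrote 5B at 0x17 = 13254585bf
  after D4: wrote 4B at 0x15 = 254585bf
query mem[0x03]=0xc4, mem[0x20]=0xbe, mem[0x15]=0x25, mem[0x19]=0x45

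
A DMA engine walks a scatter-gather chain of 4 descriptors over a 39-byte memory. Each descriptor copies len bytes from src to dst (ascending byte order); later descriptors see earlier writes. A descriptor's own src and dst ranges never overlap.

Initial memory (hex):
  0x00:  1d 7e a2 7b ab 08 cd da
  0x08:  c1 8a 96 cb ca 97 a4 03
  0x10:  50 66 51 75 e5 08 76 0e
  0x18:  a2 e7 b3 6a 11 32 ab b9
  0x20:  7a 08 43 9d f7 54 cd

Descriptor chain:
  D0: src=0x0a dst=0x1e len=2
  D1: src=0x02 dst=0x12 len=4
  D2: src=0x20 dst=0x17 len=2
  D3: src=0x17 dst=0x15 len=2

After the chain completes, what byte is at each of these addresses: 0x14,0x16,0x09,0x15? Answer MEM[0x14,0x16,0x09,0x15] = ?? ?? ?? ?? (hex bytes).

MEM[0x14,0x16,0x09,0x15] = ab 08 8a 7a

D0: mem[0x1e..0x1f] <- [96 cb]
D1: mem[0x12..0x15] <- [a2 7b ab 08]
D2: mem[0x17..0x18] <- [7a 08]
D3: mem[0x15..0x16] <- [7a 08]
query mem[0x14]=0xab, mem[0x16]=0x08, mem[0x09]=0x8a, mem[0x15]=0x7a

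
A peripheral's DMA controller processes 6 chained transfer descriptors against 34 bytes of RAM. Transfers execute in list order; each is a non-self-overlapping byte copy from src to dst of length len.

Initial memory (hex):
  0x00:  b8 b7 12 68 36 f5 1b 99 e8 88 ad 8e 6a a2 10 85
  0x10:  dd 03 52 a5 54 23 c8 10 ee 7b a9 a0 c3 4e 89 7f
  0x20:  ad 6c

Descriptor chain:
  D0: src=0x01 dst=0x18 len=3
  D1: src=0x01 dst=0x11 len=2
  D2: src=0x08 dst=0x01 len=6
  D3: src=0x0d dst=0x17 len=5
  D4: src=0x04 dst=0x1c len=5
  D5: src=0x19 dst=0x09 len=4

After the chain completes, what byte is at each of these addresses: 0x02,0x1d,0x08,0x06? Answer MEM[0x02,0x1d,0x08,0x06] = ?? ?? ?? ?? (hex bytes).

  after D0: wrote 3B at 0x18 = b71268
  after D1: wrote 2B at 0x11 = b712
  after D2: wrote 6B at 0x01 = e888ad8e6aa2
  after D3: wrote 5B at 0x17 = a21085ddb7
  after D4: wrote 5B at 0x1c = 8e6aa299e8
  after D5: wrote 4B at 0x09 = 85ddb78e
query mem[0x02]=0x88, mem[0x1d]=0x6a, mem[0x08]=0xe8, mem[0x06]=0xa2

MEM[0x02,0x1d,0x08,0x06] = 88 6a e8 a2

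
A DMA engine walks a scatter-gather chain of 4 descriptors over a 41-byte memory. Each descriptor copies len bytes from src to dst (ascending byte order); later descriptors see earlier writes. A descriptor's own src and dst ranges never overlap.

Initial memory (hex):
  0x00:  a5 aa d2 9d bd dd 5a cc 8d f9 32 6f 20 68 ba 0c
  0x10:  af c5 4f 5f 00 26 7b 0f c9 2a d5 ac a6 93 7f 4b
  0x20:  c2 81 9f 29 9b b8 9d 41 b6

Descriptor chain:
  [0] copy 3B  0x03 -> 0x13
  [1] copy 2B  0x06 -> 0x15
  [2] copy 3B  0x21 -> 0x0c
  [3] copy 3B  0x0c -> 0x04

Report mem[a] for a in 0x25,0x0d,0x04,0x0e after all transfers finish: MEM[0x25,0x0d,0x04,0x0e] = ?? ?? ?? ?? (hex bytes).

[0] 0x03->0x13 len=3 : 9d bd dd
[1] 0x06->0x15 len=2 : 5a cc
[2] 0x21->0x0c len=3 : 81 9f 29
[3] 0x0c->0x04 len=3 : 81 9f 29
query mem[0x25]=0xb8, mem[0x0d]=0x9f, mem[0x04]=0x81, mem[0x0e]=0x29

MEM[0x25,0x0d,0x04,0x0e] = b8 9f 81 29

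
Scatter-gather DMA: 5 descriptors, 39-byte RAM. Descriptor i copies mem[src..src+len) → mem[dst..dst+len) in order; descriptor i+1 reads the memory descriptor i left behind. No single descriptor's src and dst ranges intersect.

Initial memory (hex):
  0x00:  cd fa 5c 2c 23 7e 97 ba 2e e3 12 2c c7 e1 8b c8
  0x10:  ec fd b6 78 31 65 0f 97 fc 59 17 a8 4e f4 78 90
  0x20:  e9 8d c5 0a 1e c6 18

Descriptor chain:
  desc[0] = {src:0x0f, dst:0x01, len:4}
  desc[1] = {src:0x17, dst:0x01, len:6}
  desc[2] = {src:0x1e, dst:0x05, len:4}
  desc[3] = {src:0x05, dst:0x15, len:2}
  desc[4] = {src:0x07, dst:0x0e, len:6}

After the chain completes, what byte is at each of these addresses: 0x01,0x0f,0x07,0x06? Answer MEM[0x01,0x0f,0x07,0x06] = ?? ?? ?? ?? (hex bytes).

MEM[0x01,0x0f,0x07,0x06] = 97 8d e9 90

[0] 0x0f->0x01 len=4 : c8 ec fd b6
[1] 0x17->0x01 len=6 : 97 fc 59 17 a8 4e
[2] 0x1e->0x05 len=4 : 78 90 e9 8d
[3] 0x05->0x15 len=2 : 78 90
[4] 0x07->0x0e len=6 : e9 8d e3 12 2c c7
query mem[0x01]=0x97, mem[0x0f]=0x8d, mem[0x07]=0xe9, mem[0x06]=0x90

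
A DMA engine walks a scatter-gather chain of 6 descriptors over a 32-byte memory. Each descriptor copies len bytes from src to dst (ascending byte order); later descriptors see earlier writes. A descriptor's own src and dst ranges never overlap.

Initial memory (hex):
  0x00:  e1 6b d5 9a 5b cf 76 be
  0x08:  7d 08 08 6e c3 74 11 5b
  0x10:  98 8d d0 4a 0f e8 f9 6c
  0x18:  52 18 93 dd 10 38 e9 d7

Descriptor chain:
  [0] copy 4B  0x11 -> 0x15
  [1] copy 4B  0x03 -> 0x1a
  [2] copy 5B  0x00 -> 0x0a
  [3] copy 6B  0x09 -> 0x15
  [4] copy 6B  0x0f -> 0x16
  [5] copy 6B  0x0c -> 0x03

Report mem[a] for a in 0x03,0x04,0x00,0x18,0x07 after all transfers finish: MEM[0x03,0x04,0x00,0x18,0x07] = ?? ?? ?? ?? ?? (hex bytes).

MEM[0x03,0x04,0x00,0x18,0x07] = d5 9a e1 8d 98

[0] 0x11->0x15 len=4 : 8d d0 4a 0f
[1] 0x03->0x1a len=4 : 9a 5b cf 76
[2] 0x00->0x0a len=5 : e1 6b d5 9a 5b
[3] 0x09->0x15 len=6 : 08 e1 6b d5 9a 5b
[4] 0x0f->0x16 len=6 : 5b 98 8d d0 4a 0f
[5] 0x0c->0x03 len=6 : d5 9a 5b 5b 98 8d
query mem[0x03]=0xd5, mem[0x04]=0x9a, mem[0x00]=0xe1, mem[0x18]=0x8d, mem[0x07]=0x98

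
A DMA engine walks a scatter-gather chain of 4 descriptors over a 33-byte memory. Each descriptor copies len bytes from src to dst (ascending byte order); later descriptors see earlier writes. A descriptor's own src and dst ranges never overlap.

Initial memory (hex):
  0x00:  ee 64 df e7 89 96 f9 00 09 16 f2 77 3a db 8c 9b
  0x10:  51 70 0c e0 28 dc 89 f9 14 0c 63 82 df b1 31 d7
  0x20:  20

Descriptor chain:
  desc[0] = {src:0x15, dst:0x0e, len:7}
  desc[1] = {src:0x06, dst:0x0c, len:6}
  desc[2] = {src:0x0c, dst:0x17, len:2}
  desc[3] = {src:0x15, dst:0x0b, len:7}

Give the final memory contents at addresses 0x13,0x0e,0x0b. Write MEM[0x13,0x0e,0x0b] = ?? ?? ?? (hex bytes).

[0] 0x15->0x0e len=7 : dc 89 f9 14 0c 63 82
[1] 0x06->0x0c len=6 : f9 00 09 16 f2 77
[2] 0x0c->0x17 len=2 : f9 00
[3] 0x15->0x0b len=7 : dc 89 f9 00 0c 63 82
query mem[0x13]=0x63, mem[0x0e]=0x00, mem[0x0b]=0xdc

MEM[0x13,0x0e,0x0b] = 63 00 dc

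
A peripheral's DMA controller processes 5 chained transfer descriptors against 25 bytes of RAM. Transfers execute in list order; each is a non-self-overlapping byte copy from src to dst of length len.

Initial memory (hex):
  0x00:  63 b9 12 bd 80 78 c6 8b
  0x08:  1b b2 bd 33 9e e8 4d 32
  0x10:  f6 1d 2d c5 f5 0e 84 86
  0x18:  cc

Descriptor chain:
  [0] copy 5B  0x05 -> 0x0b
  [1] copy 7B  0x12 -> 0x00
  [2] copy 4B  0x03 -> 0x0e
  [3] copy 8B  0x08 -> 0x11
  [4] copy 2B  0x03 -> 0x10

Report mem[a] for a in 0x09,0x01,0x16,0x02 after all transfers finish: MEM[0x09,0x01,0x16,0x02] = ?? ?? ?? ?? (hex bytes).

  after D0: wrote 5B at 0x0b = 78c68b1bb2
  after D1: wrote 7B at 0x00 = 2dc5f50e8486cc
  after D2: wrote 4B at 0x0e = 0e8486cc
  after D3: wrote 8B at 0x11 = 1bb2bd78c68b0e84
  after D4: wrote 2B at 0x10 = 0e84
query mem[0x09]=0xb2, mem[0x01]=0xc5, mem[0x16]=0x8b, mem[0x02]=0xf5

MEM[0x09,0x01,0x16,0x02] = b2 c5 8b f5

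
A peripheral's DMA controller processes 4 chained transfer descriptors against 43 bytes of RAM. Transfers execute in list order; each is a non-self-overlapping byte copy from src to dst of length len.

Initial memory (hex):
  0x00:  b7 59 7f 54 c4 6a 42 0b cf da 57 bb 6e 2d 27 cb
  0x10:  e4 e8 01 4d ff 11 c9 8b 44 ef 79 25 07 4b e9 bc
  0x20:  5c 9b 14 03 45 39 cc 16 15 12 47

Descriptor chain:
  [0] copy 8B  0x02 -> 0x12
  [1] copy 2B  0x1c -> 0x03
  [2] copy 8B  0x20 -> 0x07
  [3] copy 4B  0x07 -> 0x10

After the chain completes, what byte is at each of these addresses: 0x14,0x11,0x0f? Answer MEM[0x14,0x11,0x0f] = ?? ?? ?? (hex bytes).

MEM[0x14,0x11,0x0f] = c4 9b cb

D0: mem[0x12..0x19] <- [7f 54 c4 6a 42 0b cf da]
D1: mem[0x03..0x04] <- [07 4b]
D2: mem[0x07..0x0e] <- [5c 9b 14 03 45 39 cc 16]
D3: mem[0x10..0x13] <- [5c 9b 14 03]
query mem[0x14]=0xc4, mem[0x11]=0x9b, mem[0x0f]=0xcb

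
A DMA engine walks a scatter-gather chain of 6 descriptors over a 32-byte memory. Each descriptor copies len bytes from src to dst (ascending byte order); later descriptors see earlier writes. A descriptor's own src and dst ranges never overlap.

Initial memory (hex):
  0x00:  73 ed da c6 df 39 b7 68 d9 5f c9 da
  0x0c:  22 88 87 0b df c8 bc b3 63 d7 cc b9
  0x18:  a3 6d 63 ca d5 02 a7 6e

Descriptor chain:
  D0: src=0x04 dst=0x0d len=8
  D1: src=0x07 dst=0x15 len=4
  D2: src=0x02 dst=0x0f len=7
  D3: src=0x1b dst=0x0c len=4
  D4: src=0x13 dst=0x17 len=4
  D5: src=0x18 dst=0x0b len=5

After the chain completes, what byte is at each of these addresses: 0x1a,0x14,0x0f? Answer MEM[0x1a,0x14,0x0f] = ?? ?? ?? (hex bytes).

D0: mem[0x0d..0x14] <- [df 39 b7 68 d9 5f c9 da]
D1: mem[0x15..0x18] <- [68 d9 5f c9]
D2: mem[0x0f..0x15] <- [da c6 df 39 b7 68 d9]
D3: mem[0x0c..0x0f] <- [ca d5 02 a7]
D4: mem[0x17..0x1a] <- [b7 68 d9 d9]
D5: mem[0x0b..0x0f] <- [68 d9 d9 ca d5]
query mem[0x1a]=0xd9, mem[0x14]=0x68, mem[0x0f]=0xd5

MEM[0x1a,0x14,0x0f] = d9 68 d5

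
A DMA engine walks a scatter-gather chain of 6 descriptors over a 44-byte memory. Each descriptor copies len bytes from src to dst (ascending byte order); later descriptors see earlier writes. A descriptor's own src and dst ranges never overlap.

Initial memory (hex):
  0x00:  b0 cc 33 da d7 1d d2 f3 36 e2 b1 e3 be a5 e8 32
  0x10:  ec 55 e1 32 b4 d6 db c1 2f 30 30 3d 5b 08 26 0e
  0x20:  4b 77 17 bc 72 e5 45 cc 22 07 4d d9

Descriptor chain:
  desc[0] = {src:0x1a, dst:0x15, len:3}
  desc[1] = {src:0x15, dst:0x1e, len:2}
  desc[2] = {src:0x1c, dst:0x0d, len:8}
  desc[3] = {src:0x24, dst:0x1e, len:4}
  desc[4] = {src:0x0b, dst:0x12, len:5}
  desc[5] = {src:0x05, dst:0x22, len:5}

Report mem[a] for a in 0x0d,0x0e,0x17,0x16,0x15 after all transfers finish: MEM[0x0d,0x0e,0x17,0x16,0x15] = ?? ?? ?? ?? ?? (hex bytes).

#0 dst[0x15+3] := {0x30,0x3d,0x5b}
#1 dst[0x1e+2] := {0x30,0x3d}
#2 dst[0x0d+8] := {0x5b,0x08,0x30,0x3d,0x4b,0x77,0x17,0xbc}
#3 dst[0x1e+4] := {0x72,0xe5,0x45,0xcc}
#4 dst[0x12+5] := {0xe3,0xbe,0x5b,0x08,0x30}
#5 dst[0x22+5] := {0x1d,0xd2,0xf3,0x36,0xe2}
query mem[0x0d]=0x5b, mem[0x0e]=0x08, mem[0x17]=0x5b, mem[0x16]=0x30, mem[0x15]=0x08

MEM[0x0d,0x0e,0x17,0x16,0x15] = 5b 08 5b 30 08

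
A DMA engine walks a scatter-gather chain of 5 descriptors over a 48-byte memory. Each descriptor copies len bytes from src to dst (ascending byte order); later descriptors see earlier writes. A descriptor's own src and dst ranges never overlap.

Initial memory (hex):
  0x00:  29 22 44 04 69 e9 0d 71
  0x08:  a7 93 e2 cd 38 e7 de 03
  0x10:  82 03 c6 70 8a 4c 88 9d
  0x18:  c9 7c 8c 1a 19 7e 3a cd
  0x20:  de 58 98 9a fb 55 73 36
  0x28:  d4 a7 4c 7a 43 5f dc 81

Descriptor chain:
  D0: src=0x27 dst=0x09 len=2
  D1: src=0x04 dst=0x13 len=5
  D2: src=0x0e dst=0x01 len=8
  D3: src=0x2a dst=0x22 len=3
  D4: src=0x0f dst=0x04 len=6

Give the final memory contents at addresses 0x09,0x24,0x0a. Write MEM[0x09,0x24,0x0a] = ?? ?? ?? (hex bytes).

MEM[0x09,0x24,0x0a] = e9 43 d4

  after D0: wrote 2B at 0x09 = 36d4
  after D1: wrote 5B at 0x13 = 69e90d71a7
  after D2: wrote 8B at 0x01 = de038203c669e90d
  after D3: wrote 3B at 0x22 = 4c7a43
  after D4: wrote 6B at 0x04 = 038203c669e9
query mem[0x09]=0xe9, mem[0x24]=0x43, mem[0x0a]=0xd4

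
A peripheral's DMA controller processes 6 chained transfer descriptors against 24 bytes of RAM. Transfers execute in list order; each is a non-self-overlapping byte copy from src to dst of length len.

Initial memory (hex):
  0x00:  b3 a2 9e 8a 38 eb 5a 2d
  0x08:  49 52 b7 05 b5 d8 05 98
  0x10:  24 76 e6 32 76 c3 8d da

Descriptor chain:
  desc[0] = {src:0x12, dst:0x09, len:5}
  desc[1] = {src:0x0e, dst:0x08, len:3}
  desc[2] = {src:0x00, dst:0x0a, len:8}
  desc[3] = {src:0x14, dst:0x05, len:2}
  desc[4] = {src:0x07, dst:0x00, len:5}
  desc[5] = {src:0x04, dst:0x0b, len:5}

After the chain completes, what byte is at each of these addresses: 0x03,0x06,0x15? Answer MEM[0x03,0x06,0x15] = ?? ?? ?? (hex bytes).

MEM[0x03,0x06,0x15] = b3 c3 c3

  after D0: wrote 5B at 0x09 = e63276c38d
  after D1: wrote 3B at 0x08 = 059824
  after D2: wrote 8B at 0x0a = b3a29e8a38eb5a2d
  after D3: wrote 2B at 0x05 = 76c3
  after D4: wrote 5B at 0x00 = 2d0598b3a2
  after D5: wrote 5B at 0x0b = a276c32d05
query mem[0x03]=0xb3, mem[0x06]=0xc3, mem[0x15]=0xc3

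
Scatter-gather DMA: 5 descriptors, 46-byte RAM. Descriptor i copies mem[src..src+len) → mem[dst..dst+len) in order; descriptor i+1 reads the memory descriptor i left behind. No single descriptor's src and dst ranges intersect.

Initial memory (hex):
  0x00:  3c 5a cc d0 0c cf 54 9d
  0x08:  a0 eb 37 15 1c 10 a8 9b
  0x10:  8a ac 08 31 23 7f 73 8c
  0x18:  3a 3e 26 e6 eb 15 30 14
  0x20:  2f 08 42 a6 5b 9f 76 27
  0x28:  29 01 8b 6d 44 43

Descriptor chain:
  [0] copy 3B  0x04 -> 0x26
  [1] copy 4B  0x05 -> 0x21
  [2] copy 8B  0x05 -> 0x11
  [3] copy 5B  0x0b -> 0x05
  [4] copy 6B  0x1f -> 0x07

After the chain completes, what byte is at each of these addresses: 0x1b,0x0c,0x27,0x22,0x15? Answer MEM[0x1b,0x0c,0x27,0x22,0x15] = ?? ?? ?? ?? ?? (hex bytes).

[0] 0x04->0x26 len=3 : 0c cf 54
[1] 0x05->0x21 len=4 : cf 54 9d a0
[2] 0x05->0x11 len=8 : cf 54 9d a0 eb 37 15 1c
[3] 0x0b->0x05 len=5 : 15 1c 10 a8 9b
[4] 0x1f->0x07 len=6 : 14 2f cf 54 9d a0
query mem[0x1b]=0xe6, mem[0x0c]=0xa0, mem[0x27]=0xcf, mem[0x22]=0x54, mem[0x15]=0xeb

MEM[0x1b,0x0c,0x27,0x22,0x15] = e6 a0 cf 54 eb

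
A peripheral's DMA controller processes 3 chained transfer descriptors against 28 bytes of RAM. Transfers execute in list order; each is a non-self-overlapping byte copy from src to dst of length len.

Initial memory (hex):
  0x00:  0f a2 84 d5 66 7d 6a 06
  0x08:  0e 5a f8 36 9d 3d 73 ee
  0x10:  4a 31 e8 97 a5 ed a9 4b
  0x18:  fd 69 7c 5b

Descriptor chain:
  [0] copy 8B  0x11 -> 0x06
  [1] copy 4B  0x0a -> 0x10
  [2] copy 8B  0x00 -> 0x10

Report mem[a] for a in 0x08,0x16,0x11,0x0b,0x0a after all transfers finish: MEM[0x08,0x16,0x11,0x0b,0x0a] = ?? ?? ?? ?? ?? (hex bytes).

#0 dst[0x06+8] := {0x31,0xe8,0x97,0xa5,0xed,0xa9,0x4b,0xfd}
#1 dst[0x10+4] := {0xed,0xa9,0x4b,0xfd}
#2 dst[0x10+8] := {0x0f,0xa2,0x84,0xd5,0x66,0x7d,0x31,0xe8}
query mem[0x08]=0x97, mem[0x16]=0x31, mem[0x11]=0xa2, mem[0x0b]=0xa9, mem[0x0a]=0xed

MEM[0x08,0x16,0x11,0x0b,0x0a] = 97 31 a2 a9 ed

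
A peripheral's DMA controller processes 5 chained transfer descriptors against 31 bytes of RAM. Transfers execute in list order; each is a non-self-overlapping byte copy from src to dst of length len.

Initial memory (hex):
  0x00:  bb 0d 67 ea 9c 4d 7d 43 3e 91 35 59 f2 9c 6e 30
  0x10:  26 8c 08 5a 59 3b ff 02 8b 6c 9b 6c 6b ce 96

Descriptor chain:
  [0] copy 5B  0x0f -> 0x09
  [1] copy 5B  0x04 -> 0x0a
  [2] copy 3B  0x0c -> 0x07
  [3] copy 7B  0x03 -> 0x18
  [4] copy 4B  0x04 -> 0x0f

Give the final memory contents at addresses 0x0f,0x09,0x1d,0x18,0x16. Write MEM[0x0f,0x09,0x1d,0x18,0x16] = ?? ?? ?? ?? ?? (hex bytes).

D0: mem[0x09..0x0d] <- [30 26 8c 08 5a]
D1: mem[0x0a..0x0e] <- [9c 4d 7d 43 3e]
D2: mem[0x07..0x09] <- [7d 43 3e]
D3: mem[0x18..0x1e] <- [ea 9c 4d 7d 7d 43 3e]
D4: mem[0x0f..0x12] <- [9c 4d 7d 7d]
query mem[0x0f]=0x9c, mem[0x09]=0x3e, mem[0x1d]=0x43, mem[0x18]=0xea, mem[0x16]=0xff

MEM[0x0f,0x09,0x1d,0x18,0x16] = 9c 3e 43 ea ff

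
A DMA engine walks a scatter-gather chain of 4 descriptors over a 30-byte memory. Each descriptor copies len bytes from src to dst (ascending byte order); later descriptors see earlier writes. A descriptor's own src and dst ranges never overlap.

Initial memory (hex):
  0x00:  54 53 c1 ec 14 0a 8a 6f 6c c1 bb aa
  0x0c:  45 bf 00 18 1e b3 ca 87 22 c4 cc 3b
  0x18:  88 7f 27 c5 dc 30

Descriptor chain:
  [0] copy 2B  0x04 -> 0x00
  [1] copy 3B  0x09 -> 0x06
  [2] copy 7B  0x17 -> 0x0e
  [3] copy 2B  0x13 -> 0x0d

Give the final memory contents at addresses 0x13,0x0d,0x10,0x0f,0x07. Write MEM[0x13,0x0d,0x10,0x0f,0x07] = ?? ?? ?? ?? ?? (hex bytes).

#0 dst[0x00+2] := {0x14,0x0a}
#1 dst[0x06+3] := {0xc1,0xbb,0xaa}
#2 dst[0x0e+7] := {0x3b,0x88,0x7f,0x27,0xc5,0xdc,0x30}
#3 dst[0x0d+2] := {0xdc,0x30}
query mem[0x13]=0xdc, mem[0x0d]=0xdc, mem[0x10]=0x7f, mem[0x0f]=0x88, mem[0x07]=0xbb

MEM[0x13,0x0d,0x10,0x0f,0x07] = dc dc 7f 88 bb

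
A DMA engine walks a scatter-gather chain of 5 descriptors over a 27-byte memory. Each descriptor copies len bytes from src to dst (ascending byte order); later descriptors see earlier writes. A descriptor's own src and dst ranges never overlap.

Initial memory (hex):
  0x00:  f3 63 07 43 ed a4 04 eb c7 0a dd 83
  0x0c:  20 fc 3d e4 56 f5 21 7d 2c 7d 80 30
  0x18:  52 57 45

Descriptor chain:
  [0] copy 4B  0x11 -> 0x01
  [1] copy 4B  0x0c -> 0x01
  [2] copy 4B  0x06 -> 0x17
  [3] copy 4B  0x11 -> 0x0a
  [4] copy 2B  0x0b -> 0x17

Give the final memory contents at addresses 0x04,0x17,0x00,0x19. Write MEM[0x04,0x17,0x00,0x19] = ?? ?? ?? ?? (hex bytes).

MEM[0x04,0x17,0x00,0x19] = e4 21 f3 c7

#0 dst[0x01+4] := {0xf5,0x21,0x7d,0x2c}
#1 dst[0x01+4] := {0x20,0xfc,0x3d,0xe4}
#2 dst[0x17+4] := {0x04,0xeb,0xc7,0x0a}
#3 dst[0x0a+4] := {0xf5,0x21,0x7d,0x2c}
#4 dst[0x17+2] := {0x21,0x7d}
query mem[0x04]=0xe4, mem[0x17]=0x21, mem[0x00]=0xf3, mem[0x19]=0xc7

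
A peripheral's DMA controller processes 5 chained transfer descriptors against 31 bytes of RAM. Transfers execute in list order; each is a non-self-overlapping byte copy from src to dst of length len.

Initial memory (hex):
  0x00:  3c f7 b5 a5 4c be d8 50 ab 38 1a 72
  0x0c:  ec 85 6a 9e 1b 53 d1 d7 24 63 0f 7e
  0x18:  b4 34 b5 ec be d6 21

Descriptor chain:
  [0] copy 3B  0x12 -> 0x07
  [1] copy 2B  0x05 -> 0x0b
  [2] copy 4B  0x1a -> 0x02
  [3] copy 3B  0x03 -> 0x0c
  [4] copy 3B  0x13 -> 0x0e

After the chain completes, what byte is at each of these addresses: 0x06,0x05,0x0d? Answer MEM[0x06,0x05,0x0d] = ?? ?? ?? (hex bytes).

D0: mem[0x07..0x09] <- [d1 d7 24]
D1: mem[0x0b..0x0c] <- [be d8]
D2: mem[0x02..0x05] <- [b5 ec be d6]
D3: mem[0x0c..0x0e] <- [ec be d6]
D4: mem[0x0e..0x10] <- [d7 24 63]
query mem[0x06]=0xd8, mem[0x05]=0xd6, mem[0x0d]=0xbe

MEM[0x06,0x05,0x0d] = d8 d6 be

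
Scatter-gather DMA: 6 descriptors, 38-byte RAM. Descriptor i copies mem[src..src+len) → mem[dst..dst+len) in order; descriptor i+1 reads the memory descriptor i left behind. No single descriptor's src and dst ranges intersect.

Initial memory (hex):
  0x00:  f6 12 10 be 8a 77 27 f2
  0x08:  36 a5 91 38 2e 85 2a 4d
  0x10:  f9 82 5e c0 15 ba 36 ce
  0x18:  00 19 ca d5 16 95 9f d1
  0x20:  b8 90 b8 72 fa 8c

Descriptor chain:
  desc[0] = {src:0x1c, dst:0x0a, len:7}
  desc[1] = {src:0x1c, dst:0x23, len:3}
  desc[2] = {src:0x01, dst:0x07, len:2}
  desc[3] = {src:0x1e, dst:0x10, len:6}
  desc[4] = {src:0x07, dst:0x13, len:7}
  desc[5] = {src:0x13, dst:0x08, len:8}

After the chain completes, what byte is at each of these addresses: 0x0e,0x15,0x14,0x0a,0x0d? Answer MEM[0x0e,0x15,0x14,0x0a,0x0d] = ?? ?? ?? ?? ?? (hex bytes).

MEM[0x0e,0x15,0x14,0x0a,0x0d] = d1 a5 10 a5 9f

D0: mem[0x0a..0x10] <- [16 95 9f d1 b8 90 b8]
D1: mem[0x23..0x25] <- [16 95 9f]
D2: mem[0x07..0x08] <- [12 10]
D3: mem[0x10..0x15] <- [9f d1 b8 90 b8 16]
D4: mem[0x13..0x19] <- [12 10 a5 16 95 9f d1]
D5: mem[0x08..0x0f] <- [12 10 a5 16 95 9f d1 ca]
query mem[0x0e]=0xd1, mem[0x15]=0xa5, mem[0x14]=0x10, mem[0x0a]=0xa5, mem[0x0d]=0x9f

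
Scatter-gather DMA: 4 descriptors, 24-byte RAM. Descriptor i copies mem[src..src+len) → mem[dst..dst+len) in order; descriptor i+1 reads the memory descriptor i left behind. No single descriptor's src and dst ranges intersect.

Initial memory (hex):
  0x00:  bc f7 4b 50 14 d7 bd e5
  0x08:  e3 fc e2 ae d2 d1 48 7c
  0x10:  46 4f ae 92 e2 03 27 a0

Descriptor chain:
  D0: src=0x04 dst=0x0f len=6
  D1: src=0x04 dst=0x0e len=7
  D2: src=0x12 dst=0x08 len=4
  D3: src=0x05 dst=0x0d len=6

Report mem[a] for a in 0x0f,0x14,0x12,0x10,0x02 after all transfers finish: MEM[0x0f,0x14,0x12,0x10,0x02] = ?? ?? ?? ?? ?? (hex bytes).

[0] 0x04->0x0f len=6 : 14 d7 bd e5 e3 fc
[1] 0x04->0x0e len=7 : 14 d7 bd e5 e3 fc e2
[2] 0x12->0x08 len=4 : e3 fc e2 03
[3] 0x05->0x0d len=6 : d7 bd e5 e3 fc e2
query mem[0x0f]=0xe5, mem[0x14]=0xe2, mem[0x12]=0xe2, mem[0x10]=0xe3, mem[0x02]=0x4b

MEM[0x0f,0x14,0x12,0x10,0x02] = e5 e2 e2 e3 4b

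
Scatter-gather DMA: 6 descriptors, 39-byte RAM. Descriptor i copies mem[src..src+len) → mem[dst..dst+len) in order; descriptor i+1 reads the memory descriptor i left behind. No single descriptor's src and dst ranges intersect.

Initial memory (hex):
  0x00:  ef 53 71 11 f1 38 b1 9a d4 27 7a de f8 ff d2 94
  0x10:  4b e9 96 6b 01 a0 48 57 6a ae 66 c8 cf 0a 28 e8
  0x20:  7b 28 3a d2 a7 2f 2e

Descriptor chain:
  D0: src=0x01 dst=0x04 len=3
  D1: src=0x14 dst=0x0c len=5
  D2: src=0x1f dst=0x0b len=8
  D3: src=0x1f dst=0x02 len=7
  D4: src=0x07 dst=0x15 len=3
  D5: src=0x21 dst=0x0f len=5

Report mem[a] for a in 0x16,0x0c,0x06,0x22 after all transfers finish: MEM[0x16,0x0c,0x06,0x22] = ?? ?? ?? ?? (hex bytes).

#0 dst[0x04+3] := {0x53,0x71,0x11}
#1 dst[0x0c+5] := {0x01,0xa0,0x48,0x57,0x6a}
#2 dst[0x0b+8] := {0xe8,0x7b,0x28,0x3a,0xd2,0xa7,0x2f,0x2e}
#3 dst[0x02+7] := {0xe8,0x7b,0x28,0x3a,0xd2,0xa7,0x2f}
#4 dst[0x15+3] := {0xa7,0x2f,0x27}
#5 dst[0x0f+5] := {0x28,0x3a,0xd2,0xa7,0x2f}
query mem[0x16]=0x2f, mem[0x0c]=0x7b, mem[0x06]=0xd2, mem[0x22]=0x3a

MEM[0x16,0x0c,0x06,0x22] = 2f 7b d2 3a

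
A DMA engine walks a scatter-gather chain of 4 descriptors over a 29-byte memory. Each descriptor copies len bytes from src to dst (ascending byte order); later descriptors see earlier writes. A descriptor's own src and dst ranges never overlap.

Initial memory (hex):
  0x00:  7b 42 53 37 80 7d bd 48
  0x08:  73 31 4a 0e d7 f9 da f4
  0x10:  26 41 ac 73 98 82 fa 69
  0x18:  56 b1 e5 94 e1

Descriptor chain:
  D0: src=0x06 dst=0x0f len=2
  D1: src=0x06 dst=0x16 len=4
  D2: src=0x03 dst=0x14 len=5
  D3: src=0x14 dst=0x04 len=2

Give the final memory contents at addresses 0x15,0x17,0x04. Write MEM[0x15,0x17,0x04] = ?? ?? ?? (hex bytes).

[0] 0x06->0x0f len=2 : bd 48
[1] 0x06->0x16 len=4 : bd 48 73 31
[2] 0x03->0x14 len=5 : 37 80 7d bd 48
[3] 0x14->0x04 len=2 : 37 80
query mem[0x15]=0x80, mem[0x17]=0xbd, mem[0x04]=0x37

MEM[0x15,0x17,0x04] = 80 bd 37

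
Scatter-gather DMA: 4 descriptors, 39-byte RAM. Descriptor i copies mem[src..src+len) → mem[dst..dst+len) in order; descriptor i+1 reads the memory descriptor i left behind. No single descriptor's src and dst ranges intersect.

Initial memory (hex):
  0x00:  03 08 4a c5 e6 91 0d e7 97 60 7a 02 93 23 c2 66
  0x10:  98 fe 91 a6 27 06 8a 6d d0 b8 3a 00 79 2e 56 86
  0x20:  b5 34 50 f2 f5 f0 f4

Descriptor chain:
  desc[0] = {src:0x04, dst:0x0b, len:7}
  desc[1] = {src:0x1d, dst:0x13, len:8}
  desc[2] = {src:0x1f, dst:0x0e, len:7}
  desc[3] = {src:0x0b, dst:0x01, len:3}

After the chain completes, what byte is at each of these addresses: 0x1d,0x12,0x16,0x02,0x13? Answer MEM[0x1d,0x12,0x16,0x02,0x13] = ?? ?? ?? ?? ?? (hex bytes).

MEM[0x1d,0x12,0x16,0x02,0x13] = 2e f2 b5 91 f5

D0: mem[0x0b..0x11] <- [e6 91 0d e7 97 60 7a]
D1: mem[0x13..0x1a] <- [2e 56 86 b5 34 50 f2 f5]
D2: mem[0x0e..0x14] <- [86 b5 34 50 f2 f5 f0]
D3: mem[0x01..0x03] <- [e6 91 0d]
query mem[0x1d]=0x2e, mem[0x12]=0xf2, mem[0x16]=0xb5, mem[0x02]=0x91, mem[0x13]=0xf5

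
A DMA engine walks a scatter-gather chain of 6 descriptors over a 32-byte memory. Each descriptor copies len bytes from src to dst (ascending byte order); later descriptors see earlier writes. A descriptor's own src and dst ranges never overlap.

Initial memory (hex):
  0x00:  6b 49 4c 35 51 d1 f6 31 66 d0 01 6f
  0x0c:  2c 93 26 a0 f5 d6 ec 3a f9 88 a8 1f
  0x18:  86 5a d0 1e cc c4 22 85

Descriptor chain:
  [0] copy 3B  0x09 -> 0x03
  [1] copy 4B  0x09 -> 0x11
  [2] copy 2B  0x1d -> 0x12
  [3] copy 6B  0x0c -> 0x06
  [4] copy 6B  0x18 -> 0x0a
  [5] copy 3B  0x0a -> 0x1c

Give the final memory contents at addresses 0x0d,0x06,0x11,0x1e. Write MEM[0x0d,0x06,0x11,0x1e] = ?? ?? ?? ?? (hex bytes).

MEM[0x0d,0x06,0x11,0x1e] = 1e 2c d0 d0

[0] 0x09->0x03 len=3 : d0 01 6f
[1] 0x09->0x11 len=4 : d0 01 6f 2c
[2] 0x1d->0x12 len=2 : c4 22
[3] 0x0c->0x06 len=6 : 2c 93 26 a0 f5 d0
[4] 0x18->0x0a len=6 : 86 5a d0 1e cc c4
[5] 0x0a->0x1c len=3 : 86 5a d0
query mem[0x0d]=0x1e, mem[0x06]=0x2c, mem[0x11]=0xd0, mem[0x1e]=0xd0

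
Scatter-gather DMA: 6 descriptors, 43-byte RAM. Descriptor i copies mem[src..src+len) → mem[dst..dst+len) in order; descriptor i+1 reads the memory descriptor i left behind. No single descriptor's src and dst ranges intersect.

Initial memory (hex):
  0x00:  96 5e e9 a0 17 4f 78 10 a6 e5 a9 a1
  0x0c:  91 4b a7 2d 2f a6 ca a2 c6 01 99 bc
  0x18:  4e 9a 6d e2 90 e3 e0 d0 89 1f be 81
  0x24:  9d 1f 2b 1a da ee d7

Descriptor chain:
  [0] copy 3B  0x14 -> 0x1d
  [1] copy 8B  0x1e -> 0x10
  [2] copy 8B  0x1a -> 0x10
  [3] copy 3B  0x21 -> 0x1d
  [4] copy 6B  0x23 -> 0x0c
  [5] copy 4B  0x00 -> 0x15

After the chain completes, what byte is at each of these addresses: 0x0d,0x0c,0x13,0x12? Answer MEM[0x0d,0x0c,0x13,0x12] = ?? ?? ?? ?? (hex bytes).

MEM[0x0d,0x0c,0x13,0x12] = 9d 81 c6 90

  after D0: wrote 3B at 0x1d = c60199
  after D1: wrote 8B at 0x10 = 0199891fbe819d1f
  after D2: wrote 8B at 0x10 = 6de290c60199891f
  after D3: wrote 3B at 0x1d = 1fbe81
  after D4: wrote 6B at 0x0c = 819d1f2b1ada
  after D5: wrote 4B at 0x15 = 965ee9a0
query mem[0x0d]=0x9d, mem[0x0c]=0x81, mem[0x13]=0xc6, mem[0x12]=0x90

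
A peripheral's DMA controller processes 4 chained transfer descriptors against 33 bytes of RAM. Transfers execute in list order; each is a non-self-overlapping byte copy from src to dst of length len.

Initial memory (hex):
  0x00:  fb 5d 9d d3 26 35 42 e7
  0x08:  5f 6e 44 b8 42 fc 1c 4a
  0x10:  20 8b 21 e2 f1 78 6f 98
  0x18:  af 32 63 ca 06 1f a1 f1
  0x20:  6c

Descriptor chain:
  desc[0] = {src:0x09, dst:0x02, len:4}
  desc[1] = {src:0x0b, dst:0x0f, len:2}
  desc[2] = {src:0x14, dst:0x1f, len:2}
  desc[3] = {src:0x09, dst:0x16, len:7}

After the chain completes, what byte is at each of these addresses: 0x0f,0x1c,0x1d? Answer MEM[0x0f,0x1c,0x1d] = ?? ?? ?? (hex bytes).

[0] 0x09->0x02 len=4 : 6e 44 b8 42
[1] 0x0b->0x0f len=2 : b8 42
[2] 0x14->0x1f len=2 : f1 78
[3] 0x09->0x16 len=7 : 6e 44 b8 42 fc 1c b8
query mem[0x0f]=0xb8, mem[0x1c]=0xb8, mem[0x1d]=0x1f

MEM[0x0f,0x1c,0x1d] = b8 b8 1f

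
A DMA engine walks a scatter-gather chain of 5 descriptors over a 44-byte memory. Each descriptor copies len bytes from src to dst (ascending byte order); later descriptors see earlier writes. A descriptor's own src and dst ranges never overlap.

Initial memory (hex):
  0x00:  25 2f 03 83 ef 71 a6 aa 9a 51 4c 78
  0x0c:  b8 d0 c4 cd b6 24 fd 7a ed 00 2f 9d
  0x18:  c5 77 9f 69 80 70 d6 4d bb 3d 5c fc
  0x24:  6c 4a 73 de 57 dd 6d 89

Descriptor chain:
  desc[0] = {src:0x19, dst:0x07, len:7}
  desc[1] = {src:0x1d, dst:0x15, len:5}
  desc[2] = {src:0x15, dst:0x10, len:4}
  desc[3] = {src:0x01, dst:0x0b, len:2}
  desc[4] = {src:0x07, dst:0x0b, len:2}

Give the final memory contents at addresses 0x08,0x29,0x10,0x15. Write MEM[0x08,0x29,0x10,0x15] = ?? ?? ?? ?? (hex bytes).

#0 dst[0x07+7] := {0x77,0x9f,0x69,0x80,0x70,0xd6,0x4d}
#1 dst[0x15+5] := {0x70,0xd6,0x4d,0xbb,0x3d}
#2 dst[0x10+4] := {0x70,0xd6,0x4d,0xbb}
#3 dst[0x0b+2] := {0x2f,0x03}
#4 dst[0x0b+2] := {0x77,0x9f}
query mem[0x08]=0x9f, mem[0x29]=0xdd, mem[0x10]=0x70, mem[0x15]=0x70

MEM[0x08,0x29,0x10,0x15] = 9f dd 70 70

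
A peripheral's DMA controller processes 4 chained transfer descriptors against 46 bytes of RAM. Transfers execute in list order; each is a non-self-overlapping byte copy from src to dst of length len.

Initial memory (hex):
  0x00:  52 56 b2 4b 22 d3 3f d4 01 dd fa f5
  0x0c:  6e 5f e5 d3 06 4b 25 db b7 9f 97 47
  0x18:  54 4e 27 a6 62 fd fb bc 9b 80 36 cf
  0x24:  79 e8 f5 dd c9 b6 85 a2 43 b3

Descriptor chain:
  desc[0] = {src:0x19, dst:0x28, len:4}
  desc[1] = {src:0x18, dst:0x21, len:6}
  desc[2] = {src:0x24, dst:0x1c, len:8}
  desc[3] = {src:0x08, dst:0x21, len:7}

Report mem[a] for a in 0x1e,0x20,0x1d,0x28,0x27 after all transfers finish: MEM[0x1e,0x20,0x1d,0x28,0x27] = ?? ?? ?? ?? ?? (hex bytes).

[0] 0x19->0x28 len=4 : 4e 27 a6 62
[1] 0x18->0x21 len=6 : 54 4e 27 a6 62 fd
[2] 0x24->0x1c len=8 : a6 62 fd dd 4e 27 a6 62
[3] 0x08->0x21 len=7 : 01 dd fa f5 6e 5f e5
query mem[0x1e]=0xfd, mem[0x20]=0x4e, mem[0x1d]=0x62, mem[0x28]=0x4e, mem[0x27]=0xe5

MEM[0x1e,0x20,0x1d,0x28,0x27] = fd 4e 62 4e e5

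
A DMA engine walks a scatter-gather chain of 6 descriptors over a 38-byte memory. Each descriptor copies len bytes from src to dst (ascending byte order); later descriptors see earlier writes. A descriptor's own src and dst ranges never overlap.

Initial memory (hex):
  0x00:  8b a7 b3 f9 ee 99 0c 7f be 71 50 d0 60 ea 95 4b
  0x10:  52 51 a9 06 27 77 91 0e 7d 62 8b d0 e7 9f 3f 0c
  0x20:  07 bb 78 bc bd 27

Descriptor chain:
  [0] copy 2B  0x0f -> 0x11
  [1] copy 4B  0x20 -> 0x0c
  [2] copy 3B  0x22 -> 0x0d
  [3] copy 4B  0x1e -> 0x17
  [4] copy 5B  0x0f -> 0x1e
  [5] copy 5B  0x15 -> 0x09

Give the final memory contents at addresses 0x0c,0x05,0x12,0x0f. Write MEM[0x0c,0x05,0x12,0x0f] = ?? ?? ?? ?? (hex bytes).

MEM[0x0c,0x05,0x12,0x0f] = 0c 99 52 bd

  after D0: wrote 2B at 0x11 = 4b52
  after D1: wrote 4B at 0x0c = 07bb78bc
  after D2: wrote 3B at 0x0d = 78bcbd
  after D3: wrote 4B at 0x17 = 3f0c07bb
  after D4: wrote 5B at 0x1e = bd524b5206
  after D5: wrote 5B at 0x09 = 77913f0c07
query mem[0x0c]=0x0c, mem[0x05]=0x99, mem[0x12]=0x52, mem[0x0f]=0xbd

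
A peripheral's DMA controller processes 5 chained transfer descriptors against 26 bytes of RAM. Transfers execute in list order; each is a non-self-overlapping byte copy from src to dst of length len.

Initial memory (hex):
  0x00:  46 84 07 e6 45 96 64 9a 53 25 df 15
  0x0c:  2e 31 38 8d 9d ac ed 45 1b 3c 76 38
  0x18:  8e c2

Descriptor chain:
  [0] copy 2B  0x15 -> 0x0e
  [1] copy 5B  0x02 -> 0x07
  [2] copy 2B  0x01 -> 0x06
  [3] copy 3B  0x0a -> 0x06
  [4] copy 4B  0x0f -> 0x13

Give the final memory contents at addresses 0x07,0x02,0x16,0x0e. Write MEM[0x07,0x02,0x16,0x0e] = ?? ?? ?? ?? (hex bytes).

MEM[0x07,0x02,0x16,0x0e] = 64 07 ed 3c

  after D0: wrote 2B at 0x0e = 3c76
  after D1: wrote 5B at 0x07 = 07e6459664
  after D2: wrote 2B at 0x06 = 8407
  after D3: wrote 3B at 0x06 = 96642e
  after D4: wrote 4B at 0x13 = 769daced
query mem[0x07]=0x64, mem[0x02]=0x07, mem[0x16]=0xed, mem[0x0e]=0x3c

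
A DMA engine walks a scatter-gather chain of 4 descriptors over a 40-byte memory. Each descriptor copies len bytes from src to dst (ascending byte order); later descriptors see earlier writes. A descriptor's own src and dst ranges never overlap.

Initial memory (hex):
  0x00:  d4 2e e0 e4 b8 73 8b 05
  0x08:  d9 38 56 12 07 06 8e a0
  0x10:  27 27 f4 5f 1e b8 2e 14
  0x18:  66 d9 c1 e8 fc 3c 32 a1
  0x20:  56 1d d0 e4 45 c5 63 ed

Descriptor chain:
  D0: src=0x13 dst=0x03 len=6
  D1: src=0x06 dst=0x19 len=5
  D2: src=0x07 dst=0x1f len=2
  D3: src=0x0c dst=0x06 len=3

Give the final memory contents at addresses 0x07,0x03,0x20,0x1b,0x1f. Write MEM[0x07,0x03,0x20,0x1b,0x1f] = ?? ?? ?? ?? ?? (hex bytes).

MEM[0x07,0x03,0x20,0x1b,0x1f] = 06 5f 66 66 14

#0 dst[0x03+6] := {0x5f,0x1e,0xb8,0x2e,0x14,0x66}
#1 dst[0x19+5] := {0x2e,0x14,0x66,0x38,0x56}
#2 dst[0x1f+2] := {0x14,0x66}
#3 dst[0x06+3] := {0x07,0x06,0x8e}
query mem[0x07]=0x06, mem[0x03]=0x5f, mem[0x20]=0x66, mem[0x1b]=0x66, mem[0x1f]=0x14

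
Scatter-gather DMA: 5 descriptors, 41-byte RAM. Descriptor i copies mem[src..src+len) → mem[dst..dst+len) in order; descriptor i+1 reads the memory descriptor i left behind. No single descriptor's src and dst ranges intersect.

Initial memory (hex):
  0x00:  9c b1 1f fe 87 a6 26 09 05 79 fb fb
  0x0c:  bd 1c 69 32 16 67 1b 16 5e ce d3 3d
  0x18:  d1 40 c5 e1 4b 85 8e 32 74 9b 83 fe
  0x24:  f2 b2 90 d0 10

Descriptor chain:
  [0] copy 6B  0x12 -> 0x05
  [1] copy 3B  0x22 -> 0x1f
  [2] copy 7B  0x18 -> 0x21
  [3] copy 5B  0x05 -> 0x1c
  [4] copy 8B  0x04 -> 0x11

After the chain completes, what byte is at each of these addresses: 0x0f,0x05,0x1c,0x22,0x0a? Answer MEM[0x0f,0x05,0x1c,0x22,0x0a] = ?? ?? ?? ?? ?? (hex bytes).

D0: mem[0x05..0x0a] <- [1b 16 5e ce d3 3d]
D1: mem[0x1f..0x21] <- [83 fe f2]
D2: mem[0x21..0x27] <- [d1 40 c5 e1 4b 85 8e]
D3: mem[0x1c..0x20] <- [1b 16 5e ce d3]
D4: mem[0x11..0x18] <- [87 1b 16 5e ce d3 3d fb]
query mem[0x0f]=0x32, mem[0x05]=0x1b, mem[0x1c]=0x1b, mem[0x22]=0x40, mem[0x0a]=0x3d

MEM[0x0f,0x05,0x1c,0x22,0x0a] = 32 1b 1b 40 3d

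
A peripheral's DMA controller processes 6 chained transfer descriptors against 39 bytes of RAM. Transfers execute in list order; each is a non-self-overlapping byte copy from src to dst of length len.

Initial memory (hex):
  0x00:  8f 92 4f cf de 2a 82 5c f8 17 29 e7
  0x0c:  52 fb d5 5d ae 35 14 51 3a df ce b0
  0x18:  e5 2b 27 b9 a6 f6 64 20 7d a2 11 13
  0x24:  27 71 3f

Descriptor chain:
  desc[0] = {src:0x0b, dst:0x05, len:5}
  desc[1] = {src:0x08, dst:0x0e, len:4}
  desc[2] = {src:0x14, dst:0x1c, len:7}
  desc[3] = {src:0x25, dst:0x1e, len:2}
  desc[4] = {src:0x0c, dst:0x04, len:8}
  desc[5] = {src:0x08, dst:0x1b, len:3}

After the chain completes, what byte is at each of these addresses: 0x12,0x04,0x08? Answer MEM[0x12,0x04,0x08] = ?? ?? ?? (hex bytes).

MEM[0x12,0x04,0x08] = 14 52 29

[0] 0x0b->0x05 len=5 : e7 52 fb d5 5d
[1] 0x08->0x0e len=4 : d5 5d 29 e7
[2] 0x14->0x1c len=7 : 3a df ce b0 e5 2b 27
[3] 0x25->0x1e len=2 : 71 3f
[4] 0x0c->0x04 len=8 : 52 fb d5 5d 29 e7 14 51
[5] 0x08->0x1b len=3 : 29 e7 14
query mem[0x12]=0x14, mem[0x04]=0x52, mem[0x08]=0x29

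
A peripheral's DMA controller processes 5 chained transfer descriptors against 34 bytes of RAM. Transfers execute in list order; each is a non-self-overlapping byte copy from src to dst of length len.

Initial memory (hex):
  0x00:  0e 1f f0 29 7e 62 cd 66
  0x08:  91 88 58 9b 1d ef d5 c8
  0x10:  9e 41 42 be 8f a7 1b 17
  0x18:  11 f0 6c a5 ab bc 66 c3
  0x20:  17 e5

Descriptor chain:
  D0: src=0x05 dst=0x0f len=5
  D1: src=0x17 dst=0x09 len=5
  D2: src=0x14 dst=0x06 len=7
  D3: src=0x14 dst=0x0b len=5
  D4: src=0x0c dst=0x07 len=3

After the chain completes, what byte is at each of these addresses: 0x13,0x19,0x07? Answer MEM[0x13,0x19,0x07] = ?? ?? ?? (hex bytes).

  after D0: wrote 5B at 0x0f = 62cd669188
  after D1: wrote 5B at 0x09 = 1711f06ca5
  after D2: wrote 7B at 0x06 = 8fa71b1711f06c
  after D3: wrote 5B at 0x0b = 8fa71b1711
  after D4: wrote 3B at 0x07 = a71b17
query mem[0x13]=0x88, mem[0x19]=0xf0, mem[0x07]=0xa7

MEM[0x13,0x19,0x07] = 88 f0 a7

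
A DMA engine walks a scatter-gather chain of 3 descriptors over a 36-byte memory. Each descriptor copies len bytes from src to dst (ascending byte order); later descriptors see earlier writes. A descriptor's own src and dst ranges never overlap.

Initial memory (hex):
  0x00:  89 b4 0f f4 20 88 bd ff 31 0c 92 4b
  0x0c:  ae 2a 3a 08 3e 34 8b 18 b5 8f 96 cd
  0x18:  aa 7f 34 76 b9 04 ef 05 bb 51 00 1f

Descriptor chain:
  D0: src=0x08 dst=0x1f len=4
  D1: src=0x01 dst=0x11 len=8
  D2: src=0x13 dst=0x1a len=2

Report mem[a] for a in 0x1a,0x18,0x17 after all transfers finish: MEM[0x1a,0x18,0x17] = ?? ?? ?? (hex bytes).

  after D0: wrote 4B at 0x1f = 310c924b
  after D1: wrote 8B at 0x11 = b40ff42088bdff31
  after D2: wrote 2B at 0x1a = f420
query mem[0x1a]=0xf4, mem[0x18]=0x31, mem[0x17]=0xff

MEM[0x1a,0x18,0x17] = f4 31 ff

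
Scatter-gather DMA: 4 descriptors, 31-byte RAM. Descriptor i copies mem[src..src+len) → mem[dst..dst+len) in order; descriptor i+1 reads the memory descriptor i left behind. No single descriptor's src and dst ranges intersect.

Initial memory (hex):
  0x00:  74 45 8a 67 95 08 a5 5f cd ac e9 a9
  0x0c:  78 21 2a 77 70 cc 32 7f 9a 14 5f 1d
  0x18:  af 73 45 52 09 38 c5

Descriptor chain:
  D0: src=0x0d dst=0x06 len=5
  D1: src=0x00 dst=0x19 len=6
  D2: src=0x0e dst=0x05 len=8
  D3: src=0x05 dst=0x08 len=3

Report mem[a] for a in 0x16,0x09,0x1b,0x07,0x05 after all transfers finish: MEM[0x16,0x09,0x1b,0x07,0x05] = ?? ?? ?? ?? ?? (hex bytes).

[0] 0x0d->0x06 len=5 : 21 2a 77 70 cc
[1] 0x00->0x19 len=6 : 74 45 8a 67 95 08
[2] 0x0e->0x05 len=8 : 2a 77 70 cc 32 7f 9a 14
[3] 0x05->0x08 len=3 : 2a 77 70
query mem[0x16]=0x5f, mem[0x09]=0x77, mem[0x1b]=0x8a, mem[0x07]=0x70, mem[0x05]=0x2a

MEM[0x16,0x09,0x1b,0x07,0x05] = 5f 77 8a 70 2a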